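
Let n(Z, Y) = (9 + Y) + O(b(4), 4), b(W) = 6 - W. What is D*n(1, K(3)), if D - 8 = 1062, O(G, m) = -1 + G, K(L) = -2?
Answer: 8560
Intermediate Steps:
n(Z, Y) = 10 + Y (n(Z, Y) = (9 + Y) + (-1 + (6 - 1*4)) = (9 + Y) + (-1 + (6 - 4)) = (9 + Y) + (-1 + 2) = (9 + Y) + 1 = 10 + Y)
D = 1070 (D = 8 + 1062 = 1070)
D*n(1, K(3)) = 1070*(10 - 2) = 1070*8 = 8560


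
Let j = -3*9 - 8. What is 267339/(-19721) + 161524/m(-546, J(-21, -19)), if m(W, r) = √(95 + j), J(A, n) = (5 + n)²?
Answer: -267339/19721 + 80762*√15/15 ≈ 20839.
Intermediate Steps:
j = -35 (j = -27 - 8 = -35)
m(W, r) = 2*√15 (m(W, r) = √(95 - 35) = √60 = 2*√15)
267339/(-19721) + 161524/m(-546, J(-21, -19)) = 267339/(-19721) + 161524/((2*√15)) = 267339*(-1/19721) + 161524*(√15/30) = -267339/19721 + 80762*√15/15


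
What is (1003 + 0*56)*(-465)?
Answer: -466395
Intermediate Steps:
(1003 + 0*56)*(-465) = (1003 + 0)*(-465) = 1003*(-465) = -466395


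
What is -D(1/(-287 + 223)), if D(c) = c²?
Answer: -1/4096 ≈ -0.00024414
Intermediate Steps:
-D(1/(-287 + 223)) = -(1/(-287 + 223))² = -(1/(-64))² = -(-1/64)² = -1*1/4096 = -1/4096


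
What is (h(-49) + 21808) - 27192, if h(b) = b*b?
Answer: -2983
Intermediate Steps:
h(b) = b²
(h(-49) + 21808) - 27192 = ((-49)² + 21808) - 27192 = (2401 + 21808) - 27192 = 24209 - 27192 = -2983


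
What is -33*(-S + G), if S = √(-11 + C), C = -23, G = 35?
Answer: -1155 + 33*I*√34 ≈ -1155.0 + 192.42*I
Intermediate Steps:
S = I*√34 (S = √(-11 - 23) = √(-34) = I*√34 ≈ 5.8309*I)
-33*(-S + G) = -33*(-I*√34 + 35) = -33*(35 - I*√34) = -1155 + 33*I*√34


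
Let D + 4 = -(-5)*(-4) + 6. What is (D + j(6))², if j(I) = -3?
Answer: 441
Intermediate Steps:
D = -18 (D = -4 + (-(-5)*(-4) + 6) = -4 + (-1*20 + 6) = -4 + (-20 + 6) = -4 - 14 = -18)
(D + j(6))² = (-18 - 3)² = (-21)² = 441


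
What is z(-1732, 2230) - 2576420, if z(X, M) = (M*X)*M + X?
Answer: -8615640952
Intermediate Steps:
z(X, M) = X + X*M² (z(X, M) = X*M² + X = X + X*M²)
z(-1732, 2230) - 2576420 = -1732*(1 + 2230²) - 2576420 = -1732*(1 + 4972900) - 2576420 = -1732*4972901 - 2576420 = -8613064532 - 2576420 = -8615640952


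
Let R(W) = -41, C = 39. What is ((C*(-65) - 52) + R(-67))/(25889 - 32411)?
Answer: 438/1087 ≈ 0.40294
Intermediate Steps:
((C*(-65) - 52) + R(-67))/(25889 - 32411) = ((39*(-65) - 52) - 41)/(25889 - 32411) = ((-2535 - 52) - 41)/(-6522) = (-2587 - 41)*(-1/6522) = -2628*(-1/6522) = 438/1087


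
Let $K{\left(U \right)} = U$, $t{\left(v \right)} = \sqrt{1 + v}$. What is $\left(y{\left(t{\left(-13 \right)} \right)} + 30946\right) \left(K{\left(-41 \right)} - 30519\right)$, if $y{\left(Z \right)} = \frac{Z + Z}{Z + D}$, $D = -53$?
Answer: $- \frac{2667847966400}{2821} + \frac{6478720 i \sqrt{3}}{2821} \approx -9.4571 \cdot 10^{8} + 3977.8 i$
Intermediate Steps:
$y{\left(Z \right)} = \frac{2 Z}{-53 + Z}$ ($y{\left(Z \right)} = \frac{Z + Z}{Z - 53} = \frac{2 Z}{-53 + Z}$)
$\left(y{\left(t{\left(-13 \right)} \right)} + 30946\right) \left(K{\left(-41 \right)} - 30519\right) = \left(\frac{2 \sqrt{1 - 13}}{-53 + \sqrt{1 - 13}} + 30946\right) \left(-41 - 30519\right) = \left(\frac{2 \sqrt{-12}}{-53 + \sqrt{-12}} + 30946\right) \left(-30560\right) = \left(\frac{2 \cdot 2 i \sqrt{3}}{-53 + 2 i \sqrt{3}} + 30946\right) \left(-30560\right) = \left(\frac{4 i \sqrt{3}}{-53 + 2 i \sqrt{3}} + 30946\right) \left(-30560\right) = \left(30946 + \frac{4 i \sqrt{3}}{-53 + 2 i \sqrt{3}}\right) \left(-30560\right) = -945709760 - \frac{122240 i \sqrt{3}}{-53 + 2 i \sqrt{3}}$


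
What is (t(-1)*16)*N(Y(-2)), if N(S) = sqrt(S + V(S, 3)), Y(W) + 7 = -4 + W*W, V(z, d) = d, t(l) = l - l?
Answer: 0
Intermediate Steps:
t(l) = 0
Y(W) = -11 + W**2 (Y(W) = -7 + (-4 + W*W) = -7 + (-4 + W**2) = -11 + W**2)
N(S) = sqrt(3 + S) (N(S) = sqrt(S + 3) = sqrt(3 + S))
(t(-1)*16)*N(Y(-2)) = (0*16)*sqrt(3 + (-11 + (-2)**2)) = 0*sqrt(3 + (-11 + 4)) = 0*sqrt(3 - 7) = 0*sqrt(-4) = 0*(2*I) = 0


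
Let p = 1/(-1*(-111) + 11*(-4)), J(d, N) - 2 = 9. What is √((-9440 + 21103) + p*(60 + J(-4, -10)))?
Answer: 2*√13089991/67 ≈ 108.00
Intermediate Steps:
J(d, N) = 11 (J(d, N) = 2 + 9 = 11)
p = 1/67 (p = 1/(111 - 44) = 1/67 ≈ 0.014925)
√((-9440 + 21103) + p*(60 + J(-4, -10))) = √((-9440 + 21103) + (60 + 11)/67) = √(11663 + (1/67)*71) = √(11663 + 71/67) = √(781492/67) = 2*√13089991/67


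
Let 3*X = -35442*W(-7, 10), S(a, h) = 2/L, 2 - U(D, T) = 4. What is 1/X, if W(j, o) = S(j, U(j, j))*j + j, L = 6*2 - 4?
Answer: 2/206745 ≈ 9.6737e-6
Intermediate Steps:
L = 8 (L = 12 - 4 = 8)
U(D, T) = -2 (U(D, T) = 2 - 1*4 = 2 - 4 = -2)
S(a, h) = ¼ (S(a, h) = 2/8 = 2*(⅛) = ¼)
W(j, o) = 5*j/4 (W(j, o) = j/4 + j = 5*j/4)
X = 206745/2 (X = (-88605*(-7)/2)/3 = (-35442*(-35/4))/3 = (⅓)*(620235/2) = 206745/2 ≈ 1.0337e+5)
1/X = 1/(206745/2) = 2/206745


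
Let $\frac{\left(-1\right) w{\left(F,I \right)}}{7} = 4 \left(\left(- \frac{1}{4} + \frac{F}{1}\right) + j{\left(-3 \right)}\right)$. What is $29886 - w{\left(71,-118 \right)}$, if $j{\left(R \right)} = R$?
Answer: $31783$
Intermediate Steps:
$w{\left(F,I \right)} = 91 - 28 F$ ($w{\left(F,I \right)} = - 7 \cdot 4 \left(\left(- \frac{1}{4} + \frac{F}{1}\right) - 3\right) = - 7 \cdot 4 \left(\left(\left(-1\right) \frac{1}{4} + F 1\right) - 3\right) = - 7 \cdot 4 \left(\left(- \frac{1}{4} + F\right) - 3\right) = - 7 \cdot 4 \left(- \frac{13}{4} + F\right) = - 7 \left(-13 + 4 F\right) = 91 - 28 F$)
$29886 - w{\left(71,-118 \right)} = 29886 - \left(91 - 1988\right) = 29886 - -1897 = 29886 + 1897 = 31783$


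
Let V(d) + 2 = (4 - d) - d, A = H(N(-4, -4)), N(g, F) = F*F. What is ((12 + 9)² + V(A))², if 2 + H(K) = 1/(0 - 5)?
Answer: 5004169/25 ≈ 2.0017e+5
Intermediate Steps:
N(g, F) = F²
H(K) = -11/5 (H(K) = -2 + 1/(0 - 5) = -2 + 1/(-5) = -2 - ⅕ = -11/5)
A = -11/5 ≈ -2.2000
V(d) = 2 - 2*d (V(d) = -2 + ((4 - d) - d) = -2 + (4 - 2*d) = 2 - 2*d)
((12 + 9)² + V(A))² = ((12 + 9)² + (2 - 2*(-11/5)))² = (21² + (2 + 22/5))² = (441 + 32/5)² = (2237/5)² = 5004169/25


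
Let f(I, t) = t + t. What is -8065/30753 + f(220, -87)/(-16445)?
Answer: -127277903/505733085 ≈ -0.25167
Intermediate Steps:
f(I, t) = 2*t
-8065/30753 + f(220, -87)/(-16445) = -8065/30753 + (2*(-87))/(-16445) = -8065*1/30753 - 174*(-1/16445) = -8065/30753 + 174/16445 = -127277903/505733085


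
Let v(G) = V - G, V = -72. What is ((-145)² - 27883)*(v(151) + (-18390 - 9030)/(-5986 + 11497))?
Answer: 2872068678/1837 ≈ 1.5635e+6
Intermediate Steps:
v(G) = -72 - G
((-145)² - 27883)*(v(151) + (-18390 - 9030)/(-5986 + 11497)) = ((-145)² - 27883)*((-72 - 1*151) + (-18390 - 9030)/(-5986 + 11497)) = (21025 - 27883)*((-72 - 151) - 27420/5511) = -6858*(-223 - 27420*1/5511) = -6858*(-223 - 9140/1837) = -6858*(-418791/1837) = 2872068678/1837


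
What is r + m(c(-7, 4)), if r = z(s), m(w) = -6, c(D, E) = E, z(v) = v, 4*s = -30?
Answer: -27/2 ≈ -13.500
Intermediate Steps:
s = -15/2 (s = (¼)*(-30) = -15/2 ≈ -7.5000)
r = -15/2 ≈ -7.5000
r + m(c(-7, 4)) = -15/2 - 6 = -27/2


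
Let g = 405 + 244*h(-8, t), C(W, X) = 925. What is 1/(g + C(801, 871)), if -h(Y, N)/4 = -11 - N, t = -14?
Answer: -1/1598 ≈ -0.00062578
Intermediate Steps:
h(Y, N) = 44 + 4*N (h(Y, N) = -4*(-11 - N) = 44 + 4*N)
g = -2523 (g = 405 + 244*(44 + 4*(-14)) = 405 + 244*(44 - 56) = 405 + 244*(-12) = 405 - 2928 = -2523)
1/(g + C(801, 871)) = 1/(-2523 + 925) = 1/(-1598) = -1/1598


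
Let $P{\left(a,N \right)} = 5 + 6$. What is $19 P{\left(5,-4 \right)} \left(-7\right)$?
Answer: $-1463$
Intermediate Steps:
$P{\left(a,N \right)} = 11$
$19 P{\left(5,-4 \right)} \left(-7\right) = 19 \cdot 11 \left(-7\right) = 209 \left(-7\right) = -1463$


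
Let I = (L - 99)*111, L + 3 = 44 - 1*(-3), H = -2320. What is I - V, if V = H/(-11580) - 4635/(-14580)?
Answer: -381790267/62532 ≈ -6105.5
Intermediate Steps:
V = 32407/62532 (V = -2320/(-11580) - 4635/(-14580) = -2320*(-1/11580) - 4635*(-1/14580) = 116/579 + 103/324 = 32407/62532 ≈ 0.51825)
L = 44 (L = -3 + (44 - 1*(-3)) = -3 + (44 + 3) = -3 + 47 = 44)
I = -6105 (I = (44 - 99)*111 = -55*111 = -6105)
I - V = -6105 - 1*32407/62532 = -6105 - 32407/62532 = -381790267/62532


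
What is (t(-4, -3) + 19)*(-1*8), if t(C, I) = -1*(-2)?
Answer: -168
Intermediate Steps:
t(C, I) = 2
(t(-4, -3) + 19)*(-1*8) = (2 + 19)*(-1*8) = 21*(-8) = -168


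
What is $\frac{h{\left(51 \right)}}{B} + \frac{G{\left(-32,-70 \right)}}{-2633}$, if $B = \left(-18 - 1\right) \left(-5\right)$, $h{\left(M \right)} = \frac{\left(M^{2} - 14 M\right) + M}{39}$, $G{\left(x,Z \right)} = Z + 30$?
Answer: $\frac{92122}{171145} \approx 0.53827$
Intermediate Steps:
$G{\left(x,Z \right)} = 30 + Z$
$h{\left(M \right)} = - \frac{M}{3} + \frac{M^{2}}{39}$ ($h{\left(M \right)} = \left(M^{2} - 13 M\right) \frac{1}{39} = - \frac{M}{3} + \frac{M^{2}}{39}$)
$B = 95$ ($B = \left(-19\right) \left(-5\right) = 95$)
$\frac{h{\left(51 \right)}}{B} + \frac{G{\left(-32,-70 \right)}}{-2633} = \frac{\frac{1}{39} \cdot 51 \left(-13 + 51\right)}{95} + \frac{30 - 70}{-2633} = \frac{1}{39} \cdot 51 \cdot 38 \cdot \frac{1}{95} - - \frac{40}{2633} = \frac{646}{13} \cdot \frac{1}{95} + \frac{40}{2633} = \frac{34}{65} + \frac{40}{2633} = \frac{92122}{171145}$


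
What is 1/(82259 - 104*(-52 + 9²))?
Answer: 1/79243 ≈ 1.2619e-5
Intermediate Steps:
1/(82259 - 104*(-52 + 9²)) = 1/(82259 - 104*(-52 + 81)) = 1/(82259 - 104*29) = 1/(82259 - 3016) = 1/79243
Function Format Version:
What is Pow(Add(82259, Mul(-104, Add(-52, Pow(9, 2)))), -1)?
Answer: Rational(1, 79243) ≈ 1.2619e-5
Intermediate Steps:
Pow(Add(82259, Mul(-104, Add(-52, Pow(9, 2)))), -1) = Pow(Add(82259, Mul(-104, Add(-52, 81))), -1) = Pow(Add(82259, Mul(-104, 29)), -1) = Pow(Add(82259, -3016), -1) = Pow(79243, -1) = Rational(1, 79243)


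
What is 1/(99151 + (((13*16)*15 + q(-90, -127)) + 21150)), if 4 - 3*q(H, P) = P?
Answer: 3/370394 ≈ 8.0995e-6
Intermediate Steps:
q(H, P) = 4/3 - P/3
1/(99151 + (((13*16)*15 + q(-90, -127)) + 21150)) = 1/(99151 + (((13*16)*15 + (4/3 - ⅓*(-127))) + 21150)) = 1/(99151 + ((208*15 + (4/3 + 127/3)) + 21150)) = 1/(99151 + ((3120 + 131/3) + 21150)) = 1/(99151 + (9491/3 + 21150)) = 1/(99151 + 72941/3) = 1/(370394/3) = 3/370394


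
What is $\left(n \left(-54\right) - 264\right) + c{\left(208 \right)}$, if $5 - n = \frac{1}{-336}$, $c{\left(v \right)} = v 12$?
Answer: $\frac{109863}{56} \approx 1961.8$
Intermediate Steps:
$c{\left(v \right)} = 12 v$
$n = \frac{1681}{336}$ ($n = 5 - \frac{1}{-336} = 5 - - \frac{1}{336} = 5 + \frac{1}{336} = \frac{1681}{336} \approx 5.003$)
$\left(n \left(-54\right) - 264\right) + c{\left(208 \right)} = \left(\frac{1681}{336} \left(-54\right) - 264\right) + 12 \cdot 208 = \left(- \frac{15129}{56} - 264\right) + 2496 = - \frac{29913}{56} + 2496 = \frac{109863}{56}$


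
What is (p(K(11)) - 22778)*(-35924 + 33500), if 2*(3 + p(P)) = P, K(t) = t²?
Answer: 55074492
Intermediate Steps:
p(P) = -3 + P/2
(p(K(11)) - 22778)*(-35924 + 33500) = ((-3 + (½)*11²) - 22778)*(-35924 + 33500) = ((-3 + (½)*121) - 22778)*(-2424) = ((-3 + 121/2) - 22778)*(-2424) = (115/2 - 22778)*(-2424) = -45441/2*(-2424) = 55074492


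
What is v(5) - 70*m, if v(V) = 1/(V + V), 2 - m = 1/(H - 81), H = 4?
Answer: -15489/110 ≈ -140.81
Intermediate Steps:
m = 155/77 (m = 2 - 1/(4 - 81) = 2 - 1/(-77) = 2 - 1*(-1/77) = 2 + 1/77 = 155/77 ≈ 2.0130)
v(V) = 1/(2*V)
v(5) - 70*m = (½)/5 - 70*155/77 = (½)*(⅕) - 1550/11 = ⅒ - 1550/11 = -15489/110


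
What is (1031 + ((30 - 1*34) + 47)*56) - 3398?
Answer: 41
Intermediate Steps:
(1031 + ((30 - 1*34) + 47)*56) - 3398 = (1031 + ((30 - 34) + 47)*56) - 3398 = (1031 + (-4 + 47)*56) - 3398 = (1031 + 43*56) - 3398 = (1031 + 2408) - 3398 = 3439 - 3398 = 41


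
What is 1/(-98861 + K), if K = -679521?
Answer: -1/778382 ≈ -1.2847e-6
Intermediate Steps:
1/(-98861 + K) = 1/(-98861 - 679521) = 1/(-778382) = -1/778382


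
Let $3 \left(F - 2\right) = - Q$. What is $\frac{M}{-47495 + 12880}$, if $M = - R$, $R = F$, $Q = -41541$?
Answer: $\frac{13849}{34615} \approx 0.40009$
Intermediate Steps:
$F = 13849$ ($F = 2 + \frac{\left(-1\right) \left(-41541\right)}{3} = 2 + \frac{1}{3} \cdot 41541 = 2 + 13847 = 13849$)
$R = 13849$
$M = -13849$ ($M = \left(-1\right) 13849 = -13849$)
$\frac{M}{-47495 + 12880} = - \frac{13849}{-47495 + 12880} = - \frac{13849}{-34615} = \left(-13849\right) \left(- \frac{1}{34615}\right) = \frac{13849}{34615}$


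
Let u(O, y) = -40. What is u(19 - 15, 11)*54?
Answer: -2160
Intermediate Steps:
u(19 - 15, 11)*54 = -40*54 = -2160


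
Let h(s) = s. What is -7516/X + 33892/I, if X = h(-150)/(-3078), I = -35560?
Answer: -6855491189/44450 ≈ -1.5423e+5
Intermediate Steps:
X = 25/513 (X = -150/(-3078) = -150*(-1/3078) = 25/513 ≈ 0.048733)
-7516/X + 33892/I = -7516/25/513 + 33892/(-35560) = -7516*513/25 + 33892*(-1/35560) = -3855708/25 - 8473/8890 = -6855491189/44450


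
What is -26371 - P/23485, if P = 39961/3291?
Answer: -2038191819046/77289135 ≈ -26371.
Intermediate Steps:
P = 39961/3291 (P = 39961*(1/3291) = 39961/3291 ≈ 12.143)
-26371 - P/23485 = -26371 - 39961/(3291*23485) = -26371 - 1*39961/77289135 = -26371 - 39961/77289135 = -2038191819046/77289135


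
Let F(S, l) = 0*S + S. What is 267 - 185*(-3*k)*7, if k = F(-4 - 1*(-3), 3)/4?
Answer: -2817/4 ≈ -704.25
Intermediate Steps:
F(S, l) = S (F(S, l) = 0 + S = S)
k = -1/4 (k = (-4 - 1*(-3))/4 = (-4 + 3)*(1/4) = -1*1/4 = -1/4 ≈ -0.25000)
267 - 185*(-3*k)*7 = 267 - 185*(-3*(-1/4))*7 = 267 - 555*7/4 = 267 - 185*21/4 = 267 - 3885/4 = -2817/4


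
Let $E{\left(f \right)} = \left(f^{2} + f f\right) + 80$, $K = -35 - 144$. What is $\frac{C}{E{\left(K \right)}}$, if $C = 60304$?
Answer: $\frac{30152}{32081} \approx 0.93987$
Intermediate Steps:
$K = -179$ ($K = -35 - 144 = -179$)
$E{\left(f \right)} = 80 + 2 f^{2}$ ($E{\left(f \right)} = \left(f^{2} + f^{2}\right) + 80 = 2 f^{2} + 80 = 80 + 2 f^{2}$)
$\frac{C}{E{\left(K \right)}} = \frac{60304}{80 + 2 \left(-179\right)^{2}} = \frac{60304}{80 + 2 \cdot 32041} = \frac{60304}{80 + 64082} = \frac{60304}{64162} = 60304 \cdot \frac{1}{64162} = \frac{30152}{32081}$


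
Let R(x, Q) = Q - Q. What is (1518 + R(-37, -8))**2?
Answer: 2304324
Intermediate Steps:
R(x, Q) = 0
(1518 + R(-37, -8))**2 = (1518 + 0)**2 = 1518**2 = 2304324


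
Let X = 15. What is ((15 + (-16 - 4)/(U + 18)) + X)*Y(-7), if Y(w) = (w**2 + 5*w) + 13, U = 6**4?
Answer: 59100/73 ≈ 809.59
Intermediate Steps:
U = 1296
Y(w) = 13 + w**2 + 5*w
((15 + (-16 - 4)/(U + 18)) + X)*Y(-7) = ((15 + (-16 - 4)/(1296 + 18)) + 15)*(13 + (-7)**2 + 5*(-7)) = ((15 - 20/1314) + 15)*(13 + 49 - 35) = ((15 - 20*1/1314) + 15)*27 = ((15 - 10/657) + 15)*27 = (9845/657 + 15)*27 = (19700/657)*27 = 59100/73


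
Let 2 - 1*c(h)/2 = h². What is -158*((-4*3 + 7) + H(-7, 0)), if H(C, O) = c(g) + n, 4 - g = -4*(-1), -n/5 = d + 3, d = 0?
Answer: 2528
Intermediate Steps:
n = -15 (n = -5*(0 + 3) = -5*3 = -15)
g = 0 (g = 4 - (-4)*(-1) = 4 - 1*4 = 4 - 4 = 0)
c(h) = 4 - 2*h²
H(C, O) = -11 (H(C, O) = (4 - 2*0²) - 15 = (4 - 2*0) - 15 = (4 + 0) - 15 = 4 - 15 = -11)
-158*((-4*3 + 7) + H(-7, 0)) = -158*((-4*3 + 7) - 11) = -158*((-12 + 7) - 11) = -158*(-5 - 11) = -158*(-16) = 2528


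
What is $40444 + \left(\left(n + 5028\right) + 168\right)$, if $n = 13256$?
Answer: $58896$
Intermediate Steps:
$40444 + \left(\left(n + 5028\right) + 168\right) = 40444 + \left(\left(13256 + 5028\right) + 168\right) = 40444 + \left(18284 + 168\right) = 40444 + 18452 = 58896$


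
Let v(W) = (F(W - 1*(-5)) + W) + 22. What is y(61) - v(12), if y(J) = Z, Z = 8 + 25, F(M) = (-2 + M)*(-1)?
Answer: 14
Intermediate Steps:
F(M) = 2 - M
Z = 33
y(J) = 33
v(W) = 19 (v(W) = ((2 - (W - 1*(-5))) + W) + 22 = ((2 - (W + 5)) + W) + 22 = ((2 - (5 + W)) + W) + 22 = ((2 + (-5 - W)) + W) + 22 = ((-3 - W) + W) + 22 = -3 + 22 = 19)
y(61) - v(12) = 33 - 1*19 = 33 - 19 = 14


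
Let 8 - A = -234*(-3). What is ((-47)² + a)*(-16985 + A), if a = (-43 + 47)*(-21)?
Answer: -37567875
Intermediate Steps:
A = -694 (A = 8 - (-234)*(-3) = 8 - 1*702 = 8 - 702 = -694)
a = -84 (a = 4*(-21) = -84)
((-47)² + a)*(-16985 + A) = ((-47)² - 84)*(-16985 - 694) = (2209 - 84)*(-17679) = 2125*(-17679) = -37567875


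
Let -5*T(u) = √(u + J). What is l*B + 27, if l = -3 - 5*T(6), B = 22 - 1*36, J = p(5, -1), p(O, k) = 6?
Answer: 69 - 28*√3 ≈ 20.503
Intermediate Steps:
J = 6
T(u) = -√(6 + u)/5 (T(u) = -√(u + 6)/5 = -√(6 + u)/5)
B = -14 (B = 22 - 36 = -14)
l = -3 + 2*√3 (l = -3 - (-1)*√(6 + 6) = -3 - (-1)*√12 = -3 - (-1)*2*√3 = -3 - (-2)*√3 = -3 + 2*√3 ≈ 0.46410)
l*B + 27 = (-3 + 2*√3)*(-14) + 27 = (42 - 28*√3) + 27 = 69 - 28*√3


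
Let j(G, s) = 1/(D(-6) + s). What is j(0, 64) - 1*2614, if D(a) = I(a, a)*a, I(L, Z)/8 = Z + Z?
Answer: -1672959/640 ≈ -2614.0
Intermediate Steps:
I(L, Z) = 16*Z (I(L, Z) = 8*(Z + Z) = 8*(2*Z) = 16*Z)
D(a) = 16*a**2 (D(a) = (16*a)*a = 16*a**2)
j(G, s) = 1/(576 + s) (j(G, s) = 1/(16*(-6)**2 + s) = 1/(16*36 + s) = 1/(576 + s))
j(0, 64) - 1*2614 = 1/(576 + 64) - 1*2614 = 1/640 - 2614 = -1672959/640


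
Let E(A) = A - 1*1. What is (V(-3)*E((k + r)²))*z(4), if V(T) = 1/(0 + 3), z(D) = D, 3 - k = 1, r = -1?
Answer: 0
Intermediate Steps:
k = 2 (k = 3 - 1*1 = 3 - 1 = 2)
E(A) = -1 + A (E(A) = A - 1 = -1 + A)
V(T) = ⅓ (V(T) = 1/3 = ⅓)
(V(-3)*E((k + r)²))*z(4) = ((-1 + (2 - 1)²)/3)*4 = ((-1 + 1²)/3)*4 = ((-1 + 1)/3)*4 = ((⅓)*0)*4 = 0*4 = 0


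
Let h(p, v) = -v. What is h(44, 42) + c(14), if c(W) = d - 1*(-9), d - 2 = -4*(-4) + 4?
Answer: -11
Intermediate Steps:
d = 22 (d = 2 + (-4*(-4) + 4) = 2 + (16 + 4) = 2 + 20 = 22)
c(W) = 31 (c(W) = 22 - 1*(-9) = 22 + 9 = 31)
h(44, 42) + c(14) = -1*42 + 31 = -42 + 31 = -11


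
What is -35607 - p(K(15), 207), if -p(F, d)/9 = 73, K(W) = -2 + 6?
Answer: -34950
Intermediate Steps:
K(W) = 4
p(F, d) = -657 (p(F, d) = -9*73 = -657)
-35607 - p(K(15), 207) = -35607 - 1*(-657) = -35607 + 657 = -34950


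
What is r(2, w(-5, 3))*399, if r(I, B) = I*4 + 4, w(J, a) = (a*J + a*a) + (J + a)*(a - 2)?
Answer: 4788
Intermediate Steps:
w(J, a) = a² + J*a + (-2 + a)*(J + a) (w(J, a) = (J*a + a²) + (J + a)*(-2 + a) = (a² + J*a) + (-2 + a)*(J + a) = a² + J*a + (-2 + a)*(J + a))
r(I, B) = 4 + 4*I (r(I, B) = 4*I + 4 = 4 + 4*I)
r(2, w(-5, 3))*399 = (4 + 4*2)*399 = (4 + 8)*399 = 12*399 = 4788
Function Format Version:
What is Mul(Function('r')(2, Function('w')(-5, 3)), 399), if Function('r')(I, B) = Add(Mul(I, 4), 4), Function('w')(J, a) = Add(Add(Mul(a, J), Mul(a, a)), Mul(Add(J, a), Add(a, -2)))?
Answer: 4788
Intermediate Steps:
Function('w')(J, a) = Add(Pow(a, 2), Mul(J, a), Mul(Add(-2, a), Add(J, a))) (Function('w')(J, a) = Add(Add(Mul(J, a), Pow(a, 2)), Mul(Add(J, a), Add(-2, a))) = Add(Add(Pow(a, 2), Mul(J, a)), Mul(Add(-2, a), Add(J, a))) = Add(Pow(a, 2), Mul(J, a), Mul(Add(-2, a), Add(J, a))))
Function('r')(I, B) = Add(4, Mul(4, I)) (Function('r')(I, B) = Add(Mul(4, I), 4) = Add(4, Mul(4, I)))
Mul(Function('r')(2, Function('w')(-5, 3)), 399) = Mul(Add(4, Mul(4, 2)), 399) = Mul(Add(4, 8), 399) = Mul(12, 399) = 4788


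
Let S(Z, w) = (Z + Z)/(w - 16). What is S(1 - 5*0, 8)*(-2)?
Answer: 1/2 ≈ 0.50000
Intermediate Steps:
S(Z, w) = 2*Z/(-16 + w) (S(Z, w) = (2*Z)/(-16 + w) = 2*Z/(-16 + w))
S(1 - 5*0, 8)*(-2) = (2*(1 - 5*0)/(-16 + 8))*(-2) = (2*(1 + 0)/(-8))*(-2) = (2*1*(-1/8))*(-2) = -1/4*(-2) = 1/2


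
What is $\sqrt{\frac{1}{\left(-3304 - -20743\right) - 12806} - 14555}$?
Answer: $\frac{i \sqrt{312418543762}}{4633} \approx 120.64 i$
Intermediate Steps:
$\sqrt{\frac{1}{\left(-3304 - -20743\right) - 12806} - 14555} = \sqrt{\frac{1}{\left(-3304 + 20743\right) - 12806} - 14555} = \sqrt{\frac{1}{17439 - 12806} - 14555} = \sqrt{\frac{1}{4633} - 14555} = \sqrt{- \frac{67433314}{4633}} = \frac{i \sqrt{312418543762}}{4633}$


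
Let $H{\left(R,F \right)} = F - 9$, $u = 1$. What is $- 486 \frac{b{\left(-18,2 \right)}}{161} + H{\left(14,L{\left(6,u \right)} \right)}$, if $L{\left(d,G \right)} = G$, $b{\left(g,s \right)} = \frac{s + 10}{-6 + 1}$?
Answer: $- \frac{608}{805} \approx -0.75528$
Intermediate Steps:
$b{\left(g,s \right)} = -2 - \frac{s}{5}$ ($b{\left(g,s \right)} = \frac{10 + s}{-5} = \left(10 + s\right) \left(- \frac{1}{5}\right) = -2 - \frac{s}{5}$)
$H{\left(R,F \right)} = -9 + F$
$- 486 \frac{b{\left(-18,2 \right)}}{161} + H{\left(14,L{\left(6,u \right)} \right)} = - 486 \frac{-2 - \frac{2}{5}}{161} + \left(-9 + 1\right) = - 486 \left(-2 - \frac{2}{5}\right) \frac{1}{161} - 8 = - 486 \left(\left(- \frac{12}{5}\right) \frac{1}{161}\right) - 8 = \left(-486\right) \left(- \frac{12}{805}\right) - 8 = \frac{5832}{805} - 8 = - \frac{608}{805}$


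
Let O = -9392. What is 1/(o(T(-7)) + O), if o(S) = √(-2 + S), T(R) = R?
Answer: -9392/88209673 - 3*I/88209673 ≈ -0.00010647 - 3.401e-8*I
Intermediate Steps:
1/(o(T(-7)) + O) = 1/(√(-2 - 7) - 9392) = 1/(√(-9) - 9392) = 1/(3*I - 9392) = 1/(-9392 + 3*I) = (-9392 - 3*I)/88209673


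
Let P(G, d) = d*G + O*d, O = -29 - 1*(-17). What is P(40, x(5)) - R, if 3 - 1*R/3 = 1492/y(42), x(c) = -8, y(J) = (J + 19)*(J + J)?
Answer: -99118/427 ≈ -232.13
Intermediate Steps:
O = -12 (O = -29 + 17 = -12)
y(J) = 2*J*(19 + J) (y(J) = (19 + J)*(2*J) = 2*J*(19 + J))
P(G, d) = -12*d + G*d (P(G, d) = d*G - 12*d = G*d - 12*d = -12*d + G*d)
R = 3470/427 (R = 9 - 4476/(2*42*(19 + 42)) = 9 - 4476/(2*42*61) = 9 - 4476/5124 = 9 - 3*373/1281 = 9 - 373/427 = 3470/427 ≈ 8.1265)
P(40, x(5)) - R = -8*(-12 + 40) - 1*3470/427 = -8*28 - 3470/427 = -224 - 3470/427 = -99118/427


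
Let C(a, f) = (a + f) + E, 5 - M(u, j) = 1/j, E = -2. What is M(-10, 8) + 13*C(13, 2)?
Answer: 1391/8 ≈ 173.88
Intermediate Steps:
M(u, j) = 5 - 1/j
C(a, f) = -2 + a + f (C(a, f) = (a + f) - 2 = -2 + a + f)
M(-10, 8) + 13*C(13, 2) = (5 - 1/8) + 13*(-2 + 13 + 2) = (5 - 1*⅛) + 13*13 = (5 - ⅛) + 169 = 39/8 + 169 = 1391/8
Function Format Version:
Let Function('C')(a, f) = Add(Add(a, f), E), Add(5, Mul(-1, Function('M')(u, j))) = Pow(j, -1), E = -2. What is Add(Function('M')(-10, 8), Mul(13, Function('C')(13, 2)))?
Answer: Rational(1391, 8) ≈ 173.88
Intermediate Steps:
Function('M')(u, j) = Add(5, Mul(-1, Pow(j, -1)))
Function('C')(a, f) = Add(-2, a, f) (Function('C')(a, f) = Add(Add(a, f), -2) = Add(-2, a, f))
Add(Function('M')(-10, 8), Mul(13, Function('C')(13, 2))) = Add(Add(5, Mul(-1, Pow(8, -1))), Mul(13, Add(-2, 13, 2))) = Add(Add(5, Mul(-1, Rational(1, 8))), Mul(13, 13)) = Add(Add(5, Rational(-1, 8)), 169) = Add(Rational(39, 8), 169) = Rational(1391, 8)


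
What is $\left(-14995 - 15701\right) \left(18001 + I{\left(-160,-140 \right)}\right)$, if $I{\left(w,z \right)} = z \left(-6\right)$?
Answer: $-578343336$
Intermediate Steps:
$I{\left(w,z \right)} = - 6 z$
$\left(-14995 - 15701\right) \left(18001 + I{\left(-160,-140 \right)}\right) = \left(-14995 - 15701\right) \left(18001 - -840\right) = - 30696 \left(18001 + 840\right) = \left(-30696\right) 18841 = -578343336$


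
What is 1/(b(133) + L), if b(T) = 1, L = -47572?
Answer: -1/47571 ≈ -2.1021e-5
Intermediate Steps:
1/(b(133) + L) = 1/(1 - 47572) = 1/(-47571) = -1/47571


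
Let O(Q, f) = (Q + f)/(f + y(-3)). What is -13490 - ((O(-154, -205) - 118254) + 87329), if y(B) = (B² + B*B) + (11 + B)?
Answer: 3120506/179 ≈ 17433.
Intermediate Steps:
y(B) = 11 + B + 2*B² (y(B) = (B² + B²) + (11 + B) = 2*B² + (11 + B) = 11 + B + 2*B²)
O(Q, f) = (Q + f)/(26 + f) (O(Q, f) = (Q + f)/(f + (11 - 3 + 2*(-3)²)) = (Q + f)/(f + (11 - 3 + 2*9)) = (Q + f)/(f + (11 - 3 + 18)) = (Q + f)/(f + 26) = (Q + f)/(26 + f))
-13490 - ((O(-154, -205) - 118254) + 87329) = -13490 - (((-154 - 205)/(26 - 205) - 118254) + 87329) = -13490 - ((-359/(-179) - 118254) + 87329) = -13490 - ((-1/179*(-359) - 118254) + 87329) = -13490 - ((359/179 - 118254) + 87329) = -13490 - (-21167107/179 + 87329) = -13490 - 1*(-5535216/179) = -13490 + 5535216/179 = 3120506/179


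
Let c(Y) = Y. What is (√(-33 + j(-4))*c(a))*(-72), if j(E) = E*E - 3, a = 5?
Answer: -720*I*√5 ≈ -1610.0*I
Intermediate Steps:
j(E) = -3 + E² (j(E) = E² - 3 = -3 + E²)
(√(-33 + j(-4))*c(a))*(-72) = (√(-33 + (-3 + (-4)²))*5)*(-72) = (√(-33 + (-3 + 16))*5)*(-72) = (√(-33 + 13)*5)*(-72) = (√(-20)*5)*(-72) = ((2*I*√5)*5)*(-72) = (10*I*√5)*(-72) = -720*I*√5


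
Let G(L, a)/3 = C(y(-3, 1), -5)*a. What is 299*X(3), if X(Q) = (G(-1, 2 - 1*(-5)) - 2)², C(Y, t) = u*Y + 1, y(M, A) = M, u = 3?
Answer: 8641100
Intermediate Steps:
C(Y, t) = 1 + 3*Y (C(Y, t) = 3*Y + 1 = 1 + 3*Y)
G(L, a) = -24*a (G(L, a) = 3*((1 + 3*(-3))*a) = 3*((1 - 9)*a) = 3*(-8*a) = -24*a)
X(Q) = 28900 (X(Q) = (-24*(2 - 1*(-5)) - 2)² = (-24*(2 + 5) - 2)² = (-24*7 - 2)² = (-168 - 2)² = (-170)² = 28900)
299*X(3) = 299*28900 = 8641100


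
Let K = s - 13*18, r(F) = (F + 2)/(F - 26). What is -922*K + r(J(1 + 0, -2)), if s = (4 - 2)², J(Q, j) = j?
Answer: 212060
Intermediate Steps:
r(F) = (2 + F)/(-26 + F)
s = 4 (s = 2² = 4)
K = -230 (K = 4 - 13*18 = 4 - 234 = -230)
-922*K + r(J(1 + 0, -2)) = -922*(-230) + (2 - 2)/(-26 - 2) = 212060 + 0/(-28) = 212060 - 1/28*0 = 212060 + 0 = 212060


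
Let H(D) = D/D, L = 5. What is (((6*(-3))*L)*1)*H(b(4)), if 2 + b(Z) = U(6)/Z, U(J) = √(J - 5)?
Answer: -90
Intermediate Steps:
U(J) = √(-5 + J)
b(Z) = -2 + 1/Z (b(Z) = -2 + √(-5 + 6)/Z = -2 + √1/Z = -2 + 1/Z)
H(D) = 1
(((6*(-3))*L)*1)*H(b(4)) = (((6*(-3))*5)*1)*1 = (-18*5*1)*1 = -90*1*1 = -90*1 = -90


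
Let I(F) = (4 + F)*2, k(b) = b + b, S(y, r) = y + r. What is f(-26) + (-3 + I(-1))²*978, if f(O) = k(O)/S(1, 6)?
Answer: 61562/7 ≈ 8794.6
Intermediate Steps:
S(y, r) = r + y
k(b) = 2*b
I(F) = 8 + 2*F
f(O) = 2*O/7 (f(O) = (2*O)/(6 + 1) = (2*O)/7 = (2*O)*(⅐) = 2*O/7)
f(-26) + (-3 + I(-1))²*978 = (2/7)*(-26) + (-3 + (8 + 2*(-1)))²*978 = -52/7 + (-3 + (8 - 2))²*978 = -52/7 + (-3 + 6)²*978 = -52/7 + 3²*978 = -52/7 + 9*978 = -52/7 + 8802 = 61562/7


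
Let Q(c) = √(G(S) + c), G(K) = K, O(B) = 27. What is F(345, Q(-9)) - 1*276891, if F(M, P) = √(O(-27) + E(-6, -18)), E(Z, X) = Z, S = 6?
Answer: -276891 + √21 ≈ -2.7689e+5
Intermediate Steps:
Q(c) = √(6 + c)
F(M, P) = √21 (F(M, P) = √(27 - 6) = √21)
F(345, Q(-9)) - 1*276891 = √21 - 1*276891 = √21 - 276891 = -276891 + √21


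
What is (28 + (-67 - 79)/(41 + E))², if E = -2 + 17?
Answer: 505521/784 ≈ 644.80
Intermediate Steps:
E = 15
(28 + (-67 - 79)/(41 + E))² = (28 + (-67 - 79)/(41 + 15))² = (28 - 146/56)² = (28 - 146*1/56)² = (28 - 73/28)² = (711/28)² = 505521/784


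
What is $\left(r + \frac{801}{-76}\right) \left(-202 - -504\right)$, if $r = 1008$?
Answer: $\frac{11446857}{38} \approx 3.0123 \cdot 10^{5}$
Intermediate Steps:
$\left(r + \frac{801}{-76}\right) \left(-202 - -504\right) = \left(1008 + \frac{801}{-76}\right) \left(-202 - -504\right) = \left(1008 + 801 \left(- \frac{1}{76}\right)\right) \left(-202 + 504\right) = \left(1008 - \frac{801}{76}\right) 302 = \frac{75807}{76} \cdot 302 = \frac{11446857}{38}$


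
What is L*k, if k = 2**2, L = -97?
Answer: -388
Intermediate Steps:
k = 4
L*k = -97*4 = -388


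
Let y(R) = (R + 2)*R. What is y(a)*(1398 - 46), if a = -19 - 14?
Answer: 1383096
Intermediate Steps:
a = -33
y(R) = R*(2 + R) (y(R) = (2 + R)*R = R*(2 + R))
y(a)*(1398 - 46) = (-33*(2 - 33))*(1398 - 46) = -33*(-31)*1352 = 1023*1352 = 1383096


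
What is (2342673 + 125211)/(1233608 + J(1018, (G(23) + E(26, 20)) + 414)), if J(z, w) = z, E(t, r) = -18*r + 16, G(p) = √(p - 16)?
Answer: 411314/205771 ≈ 1.9989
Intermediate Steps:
G(p) = √(-16 + p)
E(t, r) = 16 - 18*r
(2342673 + 125211)/(1233608 + J(1018, (G(23) + E(26, 20)) + 414)) = (2342673 + 125211)/(1233608 + 1018) = 2467884/1234626 = 2467884*(1/1234626) = 411314/205771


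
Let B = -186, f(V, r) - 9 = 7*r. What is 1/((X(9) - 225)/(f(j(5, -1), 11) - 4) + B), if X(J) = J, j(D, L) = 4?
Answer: -41/7734 ≈ -0.0053013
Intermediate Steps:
f(V, r) = 9 + 7*r
1/((X(9) - 225)/(f(j(5, -1), 11) - 4) + B) = 1/((9 - 225)/((9 + 7*11) - 4) - 186) = 1/(-216/((9 + 77) - 4) - 186) = 1/(-216/(86 - 4) - 186) = 1/(-216/82 - 186) = 1/(-216*1/82 - 186) = 1/(-108/41 - 186) = 1/(-7734/41) = -41/7734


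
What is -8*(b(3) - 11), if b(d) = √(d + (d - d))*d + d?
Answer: 64 - 24*√3 ≈ 22.431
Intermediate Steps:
b(d) = d + d^(3/2) (b(d) = √(d + 0)*d + d = √d*d + d = d^(3/2) + d = d + d^(3/2))
-8*(b(3) - 11) = -8*((3 + 3^(3/2)) - 11) = -8*((3 + 3*√3) - 11) = -8*(-8 + 3*√3) = 64 - 24*√3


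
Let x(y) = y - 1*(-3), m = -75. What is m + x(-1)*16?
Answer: -43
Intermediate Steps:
x(y) = 3 + y (x(y) = y + 3 = 3 + y)
m + x(-1)*16 = -75 + (3 - 1)*16 = -75 + 2*16 = -75 + 32 = -43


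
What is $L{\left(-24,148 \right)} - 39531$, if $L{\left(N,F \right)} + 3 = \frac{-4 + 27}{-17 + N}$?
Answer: $- \frac{1620917}{41} \approx -39535.0$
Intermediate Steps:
$L{\left(N,F \right)} = -3 + \frac{23}{-17 + N}$ ($L{\left(N,F \right)} = -3 + \frac{-4 + 27}{-17 + N} = -3 + \frac{23}{-17 + N}$)
$L{\left(-24,148 \right)} - 39531 = \frac{74 - -72}{-17 - 24} - 39531 = \frac{74 + 72}{-41} - 39531 = \left(- \frac{1}{41}\right) 146 - 39531 = - \frac{146}{41} - 39531 = - \frac{1620917}{41}$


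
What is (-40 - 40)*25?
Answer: -2000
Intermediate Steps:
(-40 - 40)*25 = -80*25 = -2000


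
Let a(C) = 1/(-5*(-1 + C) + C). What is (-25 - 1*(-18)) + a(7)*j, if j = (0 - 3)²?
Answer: -170/23 ≈ -7.3913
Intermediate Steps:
j = 9 (j = (-3)² = 9)
a(C) = 1/(5 - 4*C) (a(C) = 1/((5 - 5*C) + C) = 1/(5 - 4*C))
(-25 - 1*(-18)) + a(7)*j = (-25 - 1*(-18)) - 1/(-5 + 4*7)*9 = (-25 + 18) - 1/(-5 + 28)*9 = -7 - 1/23*9 = -7 - 9/23 = -170/23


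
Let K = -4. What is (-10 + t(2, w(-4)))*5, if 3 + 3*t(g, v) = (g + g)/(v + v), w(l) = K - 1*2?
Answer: -500/9 ≈ -55.556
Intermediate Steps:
w(l) = -6 (w(l) = -4 - 1*2 = -4 - 2 = -6)
t(g, v) = -1 + g/(3*v) (t(g, v) = -1 + ((g + g)/(v + v))/3 = -1 + ((2*g)/((2*v)))/3 = -1 + ((2*g)*(1/(2*v)))/3 = -1 + (g/v)/3 = -1 + g/(3*v))
(-10 + t(2, w(-4)))*5 = (-10 + (-1*(-6) + (1/3)*2)/(-6))*5 = (-10 - (6 + 2/3)/6)*5 = (-10 - 1/6*20/3)*5 = (-10 - 10/9)*5 = -100/9*5 = -500/9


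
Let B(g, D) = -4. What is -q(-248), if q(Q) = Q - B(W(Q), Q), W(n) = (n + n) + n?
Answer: 244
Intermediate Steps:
W(n) = 3*n (W(n) = 2*n + n = 3*n)
q(Q) = 4 + Q (q(Q) = Q - 1*(-4) = Q + 4 = 4 + Q)
-q(-248) = -(4 - 248) = -1*(-244) = 244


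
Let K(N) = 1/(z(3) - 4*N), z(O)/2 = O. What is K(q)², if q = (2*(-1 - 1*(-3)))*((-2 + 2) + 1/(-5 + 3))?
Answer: 1/196 ≈ 0.0051020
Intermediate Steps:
z(O) = 2*O
q = -2 (q = (2*(-1 + 3))*(0 + 1/(-2)) = (2*2)*(0 - ½) = 4*(-½) = -2)
K(N) = 1/(6 - 4*N) (K(N) = 1/(2*3 - 4*N) = 1/(6 - 4*N))
K(q)² = (-1/(-6 + 4*(-2)))² = (-1/(-6 - 8))² = (-1/(-14))² = (-1*(-1/14))² = (1/14)² = 1/196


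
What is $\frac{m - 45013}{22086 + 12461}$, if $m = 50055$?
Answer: $\frac{5042}{34547} \approx 0.14595$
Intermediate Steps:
$\frac{m - 45013}{22086 + 12461} = \frac{50055 - 45013}{22086 + 12461} = \frac{5042}{34547}$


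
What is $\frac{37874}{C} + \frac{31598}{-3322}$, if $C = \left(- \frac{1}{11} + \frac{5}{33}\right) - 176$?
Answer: $- \frac{1083858278}{4821883} \approx -224.78$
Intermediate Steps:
$C = - \frac{5806}{33}$ ($C = \left(\left(-1\right) \frac{1}{11} + 5 \cdot \frac{1}{33}\right) - 176 = \left(- \frac{1}{11} + \frac{5}{33}\right) - 176 = \frac{2}{33} - 176 = - \frac{5806}{33} \approx -175.94$)
$\frac{37874}{C} + \frac{31598}{-3322} = \frac{37874}{- \frac{5806}{33}} + \frac{31598}{-3322} = 37874 \left(- \frac{33}{5806}\right) + 31598 \left(- \frac{1}{3322}\right) = - \frac{624921}{2903} - \frac{15799}{1661} = - \frac{1083858278}{4821883}$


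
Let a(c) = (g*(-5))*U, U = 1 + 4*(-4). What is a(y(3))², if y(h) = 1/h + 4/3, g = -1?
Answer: 5625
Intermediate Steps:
y(h) = 4/3 + 1/h (y(h) = 1/h + 4*(⅓) = 1/h + 4/3 = 4/3 + 1/h)
U = -15 (U = 1 - 16 = -15)
a(c) = -75 (a(c) = -1*(-5)*(-15) = 5*(-15) = -75)
a(y(3))² = (-75)² = 5625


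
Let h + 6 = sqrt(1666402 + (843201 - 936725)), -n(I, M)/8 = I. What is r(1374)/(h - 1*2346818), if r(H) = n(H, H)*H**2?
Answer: 785487026813184/88831956679 + 10375766496*sqrt(1572878)/2753790657049 ≈ 8847.1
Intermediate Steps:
n(I, M) = -8*I
r(H) = -8*H**3 (r(H) = (-8*H)*H**2 = -8*H**3)
h = -6 + sqrt(1572878) (h = -6 + sqrt(1666402 + (843201 - 936725)) = -6 + sqrt(1666402 - 93524) = -6 + sqrt(1572878) ≈ 1248.1)
r(1374)/(h - 1*2346818) = (-8*1374**3)/((-6 + sqrt(1572878)) - 1*2346818) = (-8*2593941624)/((-6 + sqrt(1572878)) - 2346818) = -20751532992/(-2346824 + sqrt(1572878))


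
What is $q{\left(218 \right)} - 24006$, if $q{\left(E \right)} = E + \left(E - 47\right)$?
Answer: $-23617$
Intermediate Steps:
$q{\left(E \right)} = -47 + 2 E$ ($q{\left(E \right)} = E + \left(E - 47\right) = E + \left(-47 + E\right) = -47 + 2 E$)
$q{\left(218 \right)} - 24006 = \left(-47 + 2 \cdot 218\right) - 24006 = \left(-47 + 436\right) - 24006 = 389 - 24006 = -23617$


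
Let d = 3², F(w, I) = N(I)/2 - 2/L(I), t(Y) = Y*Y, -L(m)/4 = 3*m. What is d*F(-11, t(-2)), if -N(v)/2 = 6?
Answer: -429/8 ≈ -53.625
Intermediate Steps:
N(v) = -12 (N(v) = -2*6 = -12)
L(m) = -12*m
t(Y) = Y²
F(w, I) = -6 + 1/(6*I) (F(w, I) = -12/2 - 2*(-1/(12*I)) = -12*½ - (-1)/(6*I) = -6 + 1/(6*I))
d = 9
d*F(-11, t(-2)) = 9*(-6 + 1/(6*((-2)²))) = 9*(-6 + (⅙)/4) = 9*(-6 + (⅙)*(¼)) = 9*(-6 + 1/24) = 9*(-143/24) = -429/8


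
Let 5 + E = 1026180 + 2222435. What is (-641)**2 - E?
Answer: -2837729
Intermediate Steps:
E = 3248610 (E = -5 + (1026180 + 2222435) = -5 + 3248615 = 3248610)
(-641)**2 - E = (-641)**2 - 1*3248610 = 410881 - 3248610 = -2837729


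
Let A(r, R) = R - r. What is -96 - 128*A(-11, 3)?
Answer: -1888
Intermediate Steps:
-96 - 128*A(-11, 3) = -96 - 128*(3 - 1*(-11)) = -96 - 128*(3 + 11) = -96 - 128*14 = -96 - 1792 = -1888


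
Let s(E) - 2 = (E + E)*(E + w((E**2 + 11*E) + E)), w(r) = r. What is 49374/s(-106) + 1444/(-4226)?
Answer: -806615365/2207973011 ≈ -0.36532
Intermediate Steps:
s(E) = 2 + 2*E*(E**2 + 13*E) (s(E) = 2 + (E + E)*(E + ((E**2 + 11*E) + E)) = 2 + (2*E)*(E + (E**2 + 12*E)) = 2 + (2*E)*(E**2 + 13*E) = 2 + 2*E*(E**2 + 13*E))
49374/s(-106) + 1444/(-4226) = 49374/(2 + 2*(-106)**3 + 26*(-106)**2) + 1444/(-4226) = 49374/(2 + 2*(-1191016) + 26*11236) + 1444*(-1/4226) = 49374/(2 - 2382032 + 292136) - 722/2113 = 49374/(-2089894) - 722/2113 = 49374*(-1/2089894) - 722/2113 = -24687/1044947 - 722/2113 = -806615365/2207973011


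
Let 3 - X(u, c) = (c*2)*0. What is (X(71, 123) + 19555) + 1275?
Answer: 20833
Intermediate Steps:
X(u, c) = 3 (X(u, c) = 3 - c*2*0 = 3 - 2*c*0 = 3 - 1*0 = 3 + 0 = 3)
(X(71, 123) + 19555) + 1275 = (3 + 19555) + 1275 = 19558 + 1275 = 20833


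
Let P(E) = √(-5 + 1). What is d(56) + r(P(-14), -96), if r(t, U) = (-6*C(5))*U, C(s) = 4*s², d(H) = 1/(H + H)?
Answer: 6451201/112 ≈ 57600.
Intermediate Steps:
d(H) = 1/(2*H)
P(E) = 2*I (P(E) = √(-4) = 2*I)
r(t, U) = -600*U (r(t, U) = (-24*5²)*U = (-24*25)*U = (-6*100)*U = -600*U)
d(56) + r(P(-14), -96) = (½)/56 - 600*(-96) = (½)*(1/56) + 57600 = 1/112 + 57600 = 6451201/112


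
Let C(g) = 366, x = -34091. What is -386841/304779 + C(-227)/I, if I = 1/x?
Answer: -1267607077405/101593 ≈ -1.2477e+7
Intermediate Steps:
I = -1/34091 (I = 1/(-34091) = -1/34091 ≈ -2.9333e-5)
-386841/304779 + C(-227)/I = -386841/304779 + 366/(-1/34091) = -386841*1/304779 + 366*(-34091) = -128947/101593 - 12477306 = -1267607077405/101593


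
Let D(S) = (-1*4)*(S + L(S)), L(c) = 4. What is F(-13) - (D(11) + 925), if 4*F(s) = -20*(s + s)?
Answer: -735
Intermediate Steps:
F(s) = -10*s (F(s) = (-20*(s + s))/4 = (-40*s)/4 = -10*s)
D(S) = -16 - 4*S (D(S) = (-1*4)*(S + 4) = -4*(4 + S) = -16 - 4*S)
F(-13) - (D(11) + 925) = -10*(-13) - ((-16 - 4*11) + 925) = 130 - ((-16 - 44) + 925) = 130 - (-60 + 925) = 130 - 1*865 = 130 - 865 = -735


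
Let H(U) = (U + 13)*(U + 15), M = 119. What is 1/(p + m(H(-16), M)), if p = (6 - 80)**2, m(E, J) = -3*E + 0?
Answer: 1/5467 ≈ 0.00018292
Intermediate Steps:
H(U) = (13 + U)*(15 + U)
m(E, J) = -3*E
p = 5476 (p = (-74)**2 = 5476)
1/(p + m(H(-16), M)) = 1/(5476 - 3*(195 + (-16)**2 + 28*(-16))) = 1/(5476 - 3*(195 + 256 - 448)) = 1/(5476 - 3*3) = 1/(5476 - 9) = 1/5467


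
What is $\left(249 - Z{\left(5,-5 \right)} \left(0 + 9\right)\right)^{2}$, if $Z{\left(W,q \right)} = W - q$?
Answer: $25281$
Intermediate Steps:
$\left(249 - Z{\left(5,-5 \right)} \left(0 + 9\right)\right)^{2} = \left(249 - \left(5 - -5\right) \left(0 + 9\right)\right)^{2} = \left(249 - \left(5 + 5\right) 9\right)^{2} = \left(249 - 10 \cdot 9\right)^{2} = \left(249 - 90\right)^{2} = 159^{2} = 25281$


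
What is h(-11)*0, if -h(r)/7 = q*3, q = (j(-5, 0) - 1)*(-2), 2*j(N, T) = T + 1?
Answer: 0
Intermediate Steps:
j(N, T) = ½ + T/2 (j(N, T) = (T + 1)/2 = (1 + T)/2 = ½ + T/2)
q = 1 (q = ((½ + (½)*0) - 1)*(-2) = ((½ + 0) - 1)*(-2) = (½ - 1)*(-2) = -½*(-2) = 1)
h(r) = -21 (h(r) = -7*3 = -21)
h(-11)*0 = -21*0 = 0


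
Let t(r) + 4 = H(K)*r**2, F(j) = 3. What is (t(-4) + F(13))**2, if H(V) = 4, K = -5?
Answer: 3969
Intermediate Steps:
t(r) = -4 + 4*r**2
(t(-4) + F(13))**2 = ((-4 + 4*(-4)**2) + 3)**2 = ((-4 + 4*16) + 3)**2 = ((-4 + 64) + 3)**2 = (60 + 3)**2 = 63**2 = 3969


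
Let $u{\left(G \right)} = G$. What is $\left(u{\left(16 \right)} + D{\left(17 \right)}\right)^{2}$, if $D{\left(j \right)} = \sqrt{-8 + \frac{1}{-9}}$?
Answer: $\frac{\left(48 + i \sqrt{73}\right)^{2}}{9} \approx 247.89 + 91.136 i$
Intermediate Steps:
$D{\left(j \right)} = \frac{i \sqrt{73}}{3}$ ($D{\left(j \right)} = \sqrt{-8 - \frac{1}{9}} = \sqrt{- \frac{73}{9}} = \frac{i \sqrt{73}}{3}$)
$\left(u{\left(16 \right)} + D{\left(17 \right)}\right)^{2} = \left(16 + \frac{i \sqrt{73}}{3}\right)^{2}$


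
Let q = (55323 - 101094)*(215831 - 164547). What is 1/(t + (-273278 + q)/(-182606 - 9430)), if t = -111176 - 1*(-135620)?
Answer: 96018/3520860613 ≈ 2.7271e-5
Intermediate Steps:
q = -2347319964 (q = -45771*51284 = -2347319964)
t = 24444 (t = -111176 + 135620 = 24444)
1/(t + (-273278 + q)/(-182606 - 9430)) = 1/(24444 + (-273278 - 2347319964)/(-182606 - 9430)) = 1/(24444 - 2347593242/(-192036)) = 1/(24444 - 2347593242*(-1/192036)) = 1/(24444 + 1173796621/96018) = 1/(3520860613/96018) = 96018/3520860613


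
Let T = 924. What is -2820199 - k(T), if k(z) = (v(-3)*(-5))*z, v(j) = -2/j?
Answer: -2817119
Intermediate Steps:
k(z) = -10*z/3 (k(z) = (-2/(-3)*(-5))*z = (-2*(-⅓)*(-5))*z = ((⅔)*(-5))*z = -10*z/3)
-2820199 - k(T) = -2820199 - (-10)*924/3 = -2820199 - 1*(-3080) = -2820199 + 3080 = -2817119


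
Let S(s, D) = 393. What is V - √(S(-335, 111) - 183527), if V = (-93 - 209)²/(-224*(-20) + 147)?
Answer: 91204/4627 - I*√183134 ≈ 19.711 - 427.94*I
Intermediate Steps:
V = 91204/4627 (V = (-302)²/(4480 + 147) = 91204/4627 ≈ 19.711)
V - √(S(-335, 111) - 183527) = 91204/4627 - √(393 - 183527) = 91204/4627 - √(-183134) = 91204/4627 - I*√183134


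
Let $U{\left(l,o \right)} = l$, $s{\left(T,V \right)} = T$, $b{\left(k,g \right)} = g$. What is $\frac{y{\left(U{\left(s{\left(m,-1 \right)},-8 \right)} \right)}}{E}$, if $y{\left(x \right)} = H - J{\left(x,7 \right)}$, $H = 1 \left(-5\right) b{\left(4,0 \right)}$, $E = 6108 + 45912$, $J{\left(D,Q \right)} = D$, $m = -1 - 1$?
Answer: $\frac{1}{26010} \approx 3.8447 \cdot 10^{-5}$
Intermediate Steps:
$m = -2$
$E = 52020$
$H = 0$ ($H = 1 \left(-5\right) 0 = \left(-5\right) 0 = 0$)
$y{\left(x \right)} = - x$ ($y{\left(x \right)} = 0 - x = - x$)
$\frac{y{\left(U{\left(s{\left(m,-1 \right)},-8 \right)} \right)}}{E} = \frac{\left(-1\right) \left(-2\right)}{52020} = 2 \cdot \frac{1}{52020} = \frac{1}{26010}$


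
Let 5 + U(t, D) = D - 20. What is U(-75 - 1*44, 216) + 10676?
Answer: 10867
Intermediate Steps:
U(t, D) = -25 + D (U(t, D) = -5 + (D - 20) = -5 + (-20 + D) = -25 + D)
U(-75 - 1*44, 216) + 10676 = (-25 + 216) + 10676 = 191 + 10676 = 10867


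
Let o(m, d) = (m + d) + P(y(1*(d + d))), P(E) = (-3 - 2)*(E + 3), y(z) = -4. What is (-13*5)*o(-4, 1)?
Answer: -130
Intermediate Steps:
P(E) = -15 - 5*E (P(E) = -5*(3 + E) = -15 - 5*E)
o(m, d) = 5 + d + m (o(m, d) = (m + d) + (-15 - 5*(-4)) = (d + m) + (-15 + 20) = (d + m) + 5 = 5 + d + m)
(-13*5)*o(-4, 1) = (-13*5)*(5 + 1 - 4) = -65*2 = -130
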